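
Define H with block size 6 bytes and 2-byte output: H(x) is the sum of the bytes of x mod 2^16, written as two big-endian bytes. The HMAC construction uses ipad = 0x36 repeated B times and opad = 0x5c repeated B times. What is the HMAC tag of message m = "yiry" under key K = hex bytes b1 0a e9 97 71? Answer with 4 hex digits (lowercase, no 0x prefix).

Key hex bytes b1 0a e9 97 71 is 5 bytes ≤ B = 6; zero-pad to 6 bytes: K' = b1 0a e9 97 71 00.
K' ⊕ ipad = 87 3c df a1 47 36.  K' ⊕ opad = ed 56 b5 cb 2d 5c.
Inner input = (K'⊕ipad) ∥ m = 87 3c df a1 47 36 ∥ 79 69 72 79.
Inner hash: sum = 135+60+223+161+71+54+121+105+114+121 = 1165 → 04 8d.
Outer input = (K'⊕opad) ∥ inner = ed 56 b5 cb 2d 5c ∥ 04 8d.
Outer hash (tag): sum = 237+86+181+203+45+92+4+141 = 989 → 03 dd.

03dd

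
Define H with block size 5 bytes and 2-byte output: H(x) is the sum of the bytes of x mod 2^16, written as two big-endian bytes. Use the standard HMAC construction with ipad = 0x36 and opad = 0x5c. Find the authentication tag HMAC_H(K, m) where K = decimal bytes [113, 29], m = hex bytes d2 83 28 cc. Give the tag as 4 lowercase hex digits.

Key decimal bytes [113, 29] = 71 1d is 2 bytes ≤ B = 5; zero-pad to 5 bytes: K' = 71 1d 00 00 00.
K' ⊕ ipad = 47 2b 36 36 36.  K' ⊕ opad = 2d 41 5c 5c 5c.
Inner input = (K'⊕ipad) ∥ m = 47 2b 36 36 36 ∥ d2 83 28 cc.
Inner hash: sum = 71+43+54+54+54+210+131+40+204 = 861 → 03 5d.
Outer input = (K'⊕opad) ∥ inner = 2d 41 5c 5c 5c ∥ 03 5d.
Outer hash (tag): sum = 45+65+92+92+92+3+93 = 482 → 01 e2.

01e2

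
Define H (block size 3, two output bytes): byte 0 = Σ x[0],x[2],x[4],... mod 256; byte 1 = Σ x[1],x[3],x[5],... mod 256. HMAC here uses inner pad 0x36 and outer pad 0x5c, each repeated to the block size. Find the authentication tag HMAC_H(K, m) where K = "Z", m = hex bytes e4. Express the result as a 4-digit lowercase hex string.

Key "Z" = 5a is 1 byte ≤ B = 3; zero-pad to 3 bytes: K' = 5a 00 00.
K' ⊕ ipad = 6c 36 36.  K' ⊕ opad = 06 5c 5c.
Inner input = (K'⊕ipad) ∥ m = 6c 36 36 ∥ e4.
Inner hash: even-index sum = 162 mod 256 = 162; odd-index sum = 282 mod 256 = 26 → a2 1a.
Outer input = (K'⊕opad) ∥ inner = 06 5c 5c ∥ a2 1a.
Outer hash (tag): even-index sum = 124 mod 256 = 124; odd-index sum = 254 mod 256 = 254 → 7c fe.

7cfe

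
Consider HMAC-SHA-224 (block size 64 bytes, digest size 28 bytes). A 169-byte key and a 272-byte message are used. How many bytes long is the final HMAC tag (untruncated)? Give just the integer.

28

The tag is one SHA-224 digest: 28 bytes.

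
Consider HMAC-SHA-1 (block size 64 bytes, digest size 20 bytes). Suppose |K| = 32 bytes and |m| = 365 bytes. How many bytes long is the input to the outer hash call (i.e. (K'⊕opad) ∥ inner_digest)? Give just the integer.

84

Key is 32 ≤ 64 bytes, zero-padded: |K'| = 64.
Outer input = (K'⊕opad) ∥ H(inner) → 64 + 20 = 84 bytes.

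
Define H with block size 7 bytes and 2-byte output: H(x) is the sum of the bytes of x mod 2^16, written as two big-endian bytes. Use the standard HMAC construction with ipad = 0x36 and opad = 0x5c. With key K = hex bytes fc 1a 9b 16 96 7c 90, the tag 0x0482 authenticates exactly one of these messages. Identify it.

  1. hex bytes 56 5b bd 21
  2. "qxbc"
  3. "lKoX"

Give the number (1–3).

3

Key hex bytes fc 1a 9b 16 96 7c 90 is exactly B = 7 bytes: K' = fc 1a 9b 16 96 7c 90.
K' ⊕ ipad = ca 2c ad 20 a0 4a a6; K' ⊕ opad = a0 46 c7 4a ca 20 cc.
m1: inner = H(ca 2c ad 20 a0 4a a6 56 5b bd 21) = 04 e2; tag = H(a0 46 c7 4a ca 20 cc 04 e2) = 0493
m2: inner = H(ca 2c ad 20 a0 4a a6 71 78 62 63) = 05 01; tag = H(a0 46 c7 4a ca 20 cc 05 01) = 03b3
m3: inner = H(ca 2c ad 20 a0 4a a6 6c 4b 6f 58) = 04 d1; tag = H(a0 46 c7 4a ca 20 cc 04 d1) = 0482 ← matches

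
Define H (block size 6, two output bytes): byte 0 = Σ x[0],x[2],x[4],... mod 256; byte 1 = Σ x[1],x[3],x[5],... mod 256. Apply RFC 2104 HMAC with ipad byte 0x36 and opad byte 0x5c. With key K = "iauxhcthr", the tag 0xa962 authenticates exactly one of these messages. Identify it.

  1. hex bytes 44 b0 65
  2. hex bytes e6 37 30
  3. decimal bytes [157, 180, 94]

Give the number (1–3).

3

Key "iauxhcthr" = 69 61 75 78 68 63 74 68 72 is 9 bytes > B = 6, so hash it first: H(key) = 2c a4, then zero-pad to 6 bytes: K' = 2c a4 00 00 00 00.
K' ⊕ ipad = 1a 92 36 36 36 36; K' ⊕ opad = 70 f8 5c 5c 5c 5c.
m1: inner = H(1a 92 36 36 36 36 44 b0 65) = 2f ae; tag = H(70 f8 5c 5c 5c 5c 2f ae) = 575e
m2: inner = H(1a 92 36 36 36 36 e6 37 30) = 9c 35; tag = H(70 f8 5c 5c 5c 5c 9c 35) = c4e5
m3: inner = H(1a 92 36 36 36 36 9d b4 5e) = 81 b2; tag = H(70 f8 5c 5c 5c 5c 81 b2) = a962 ← matches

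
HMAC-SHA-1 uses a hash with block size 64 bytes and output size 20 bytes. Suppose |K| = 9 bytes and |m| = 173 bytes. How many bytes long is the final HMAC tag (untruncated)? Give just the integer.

The tag is one SHA-1 digest: 20 bytes.

20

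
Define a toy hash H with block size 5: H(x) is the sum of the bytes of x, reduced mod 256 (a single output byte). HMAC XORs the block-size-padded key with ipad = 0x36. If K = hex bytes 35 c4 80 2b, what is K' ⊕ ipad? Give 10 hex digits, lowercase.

03f2b61d36

Key hex bytes 35 c4 80 2b is 4 bytes ≤ B = 5; zero-pad to 5 bytes: K' = 35 c4 80 2b 00.
XOR each byte with 0x36: 35⊕36=03, c4⊕36=f2, 80⊕36=b6, 2b⊕36=1d, 00⊕36=36.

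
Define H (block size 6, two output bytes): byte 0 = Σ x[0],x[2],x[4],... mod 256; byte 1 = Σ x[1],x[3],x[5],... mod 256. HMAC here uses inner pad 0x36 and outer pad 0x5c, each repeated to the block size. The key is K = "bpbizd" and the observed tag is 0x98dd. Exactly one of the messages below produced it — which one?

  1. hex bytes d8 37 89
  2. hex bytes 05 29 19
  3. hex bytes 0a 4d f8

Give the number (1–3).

Key "bpbizd" = 62 70 62 69 7a 64 is exactly B = 6 bytes: K' = 62 70 62 69 7a 64.
K' ⊕ ipad = 54 46 54 5f 4c 52; K' ⊕ opad = 3e 2c 3e 35 26 38.
m1: inner = H(54 46 54 5f 4c 52 d8 37 89) = 55 2e; tag = H(3e 2c 3e 35 26 38 55 2e) = f7c7
m2: inner = H(54 46 54 5f 4c 52 05 29 19) = 12 20; tag = H(3e 2c 3e 35 26 38 12 20) = b4b9
m3: inner = H(54 46 54 5f 4c 52 0a 4d f8) = f6 44; tag = H(3e 2c 3e 35 26 38 f6 44) = 98dd ← matches

3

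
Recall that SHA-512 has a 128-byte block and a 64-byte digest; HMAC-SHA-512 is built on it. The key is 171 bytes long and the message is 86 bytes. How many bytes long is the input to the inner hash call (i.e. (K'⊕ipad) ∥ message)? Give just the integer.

214

Key is 171 > 128 bytes, so it is hashed to 64 bytes then zero-padded to 128: |K'| = 128.
Inner input = (K'⊕ipad) ∥ m → 128 + 86 = 214 bytes.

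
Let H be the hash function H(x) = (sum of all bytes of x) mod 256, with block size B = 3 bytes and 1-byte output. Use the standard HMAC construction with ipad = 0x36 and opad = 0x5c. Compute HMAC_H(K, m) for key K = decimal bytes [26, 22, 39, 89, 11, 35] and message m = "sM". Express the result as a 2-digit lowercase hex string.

Key decimal bytes [26, 22, 39, 89, 11, 35] = 1a 16 27 59 0b 23 is 6 bytes > B = 3, so hash it first: H(key) = de, then zero-pad to 3 bytes: K' = de 00 00.
K' ⊕ ipad = e8 36 36.  K' ⊕ opad = 82 5c 5c.
Inner input = (K'⊕ipad) ∥ m = e8 36 36 ∥ 73 4d.
Inner hash: sum = 232+54+54+115+77 = 532; mod 256 = 20 → 14.
Outer input = (K'⊕opad) ∥ inner = 82 5c 5c ∥ 14.
Outer hash (tag): sum = 130+92+92+20 = 334; mod 256 = 78 → 4e.

4e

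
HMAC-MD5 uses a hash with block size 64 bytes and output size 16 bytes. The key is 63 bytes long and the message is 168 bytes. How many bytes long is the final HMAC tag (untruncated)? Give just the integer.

16

The tag is one MD5 digest: 16 bytes.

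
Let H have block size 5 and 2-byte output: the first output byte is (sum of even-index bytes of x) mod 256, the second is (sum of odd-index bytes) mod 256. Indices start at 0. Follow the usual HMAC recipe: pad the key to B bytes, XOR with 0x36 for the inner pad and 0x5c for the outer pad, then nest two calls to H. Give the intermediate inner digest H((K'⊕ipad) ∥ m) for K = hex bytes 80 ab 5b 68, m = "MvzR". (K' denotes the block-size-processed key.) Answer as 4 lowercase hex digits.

Key hex bytes 80 ab 5b 68 is 4 bytes ≤ B = 5; zero-pad to 5 bytes: K' = 80 ab 5b 68 00.
K' ⊕ ipad = b6 9d 6d 5e 36.
Inner input = b6 9d 6d 5e 36 ∥ 4d 76 7a 52.
Inner hash: even-index sum = 545 mod 256 = 33; odd-index sum = 450 mod 256 = 194 → 21 c2.

21c2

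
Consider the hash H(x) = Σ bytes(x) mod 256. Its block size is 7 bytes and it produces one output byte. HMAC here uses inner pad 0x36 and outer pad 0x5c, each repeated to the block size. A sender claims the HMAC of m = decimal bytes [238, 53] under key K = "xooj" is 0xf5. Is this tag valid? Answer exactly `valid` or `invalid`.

valid

Key "xooj" = 78 6f 6f 6a is 4 bytes ≤ B = 7; zero-pad to 7 bytes: K' = 78 6f 6f 6a 00 00 00.
K' ⊕ ipad = 4e 59 59 5c 36 36 36; K' ⊕ opad = 24 33 33 36 5c 5c 5c.
Inner hash: sum = 78+89+89+92+54+54+54+238+53 = 801; mod 256 = 33 → 21.
Outer hash (recomputed tag): sum = 36+51+51+54+92+92+92+33 = 501; mod 256 = 245 → f5.
Recomputed tag = f5; claimed = f5 → match.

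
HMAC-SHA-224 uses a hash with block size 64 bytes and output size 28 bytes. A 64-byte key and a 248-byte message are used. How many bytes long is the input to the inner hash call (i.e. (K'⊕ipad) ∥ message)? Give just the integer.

Key is 64 ≤ 64 bytes, zero-padded: |K'| = 64.
Inner input = (K'⊕ipad) ∥ m → 64 + 248 = 312 bytes.

312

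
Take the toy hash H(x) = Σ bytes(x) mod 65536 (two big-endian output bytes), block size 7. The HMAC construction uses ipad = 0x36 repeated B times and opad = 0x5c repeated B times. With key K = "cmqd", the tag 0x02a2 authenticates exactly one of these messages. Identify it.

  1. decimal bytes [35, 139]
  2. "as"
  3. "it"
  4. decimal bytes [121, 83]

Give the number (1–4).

4

Key "cmqd" = 63 6d 71 64 is 4 bytes ≤ B = 7; zero-pad to 7 bytes: K' = 63 6d 71 64 00 00 00.
K' ⊕ ipad = 55 5b 47 52 36 36 36; K' ⊕ opad = 3f 31 2d 38 5c 5c 5c.
m1: inner = H(55 5b 47 52 36 36 36 23 8b) = 02 99; tag = H(3f 31 2d 38 5c 5c 5c 02 99) = 0284
m2: inner = H(55 5b 47 52 36 36 36 61 73) = 02 bf; tag = H(3f 31 2d 38 5c 5c 5c 02 bf) = 02aa
m3: inner = H(55 5b 47 52 36 36 36 69 74) = 02 c8; tag = H(3f 31 2d 38 5c 5c 5c 02 c8) = 02b3
m4: inner = H(55 5b 47 52 36 36 36 79 53) = 02 b7; tag = H(3f 31 2d 38 5c 5c 5c 02 b7) = 02a2 ← matches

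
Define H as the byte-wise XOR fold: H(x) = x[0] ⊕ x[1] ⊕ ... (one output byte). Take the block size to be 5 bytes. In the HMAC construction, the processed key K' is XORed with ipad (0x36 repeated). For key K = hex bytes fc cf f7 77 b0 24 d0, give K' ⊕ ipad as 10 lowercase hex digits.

Key hex bytes fc cf f7 77 b0 24 d0 is 7 bytes > B = 5, so hash it first: H(key) = f7, then zero-pad to 5 bytes: K' = f7 00 00 00 00.
XOR each byte with 0x36: f7⊕36=c1, 00⊕36=36, 00⊕36=36, 00⊕36=36, 00⊕36=36.

c136363636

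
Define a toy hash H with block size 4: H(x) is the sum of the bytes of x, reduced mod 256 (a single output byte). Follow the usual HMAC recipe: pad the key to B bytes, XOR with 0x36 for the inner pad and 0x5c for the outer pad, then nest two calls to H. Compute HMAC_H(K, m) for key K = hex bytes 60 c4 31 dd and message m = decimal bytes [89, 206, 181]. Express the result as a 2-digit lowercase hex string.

Key hex bytes 60 c4 31 dd is exactly B = 4 bytes: K' = 60 c4 31 dd.
K' ⊕ ipad = 56 f2 07 eb.  K' ⊕ opad = 3c 98 6d 81.
Inner input = (K'⊕ipad) ∥ m = 56 f2 07 eb ∥ 59 ce b5.
Inner hash: sum = 86+242+7+235+89+206+181 = 1046; mod 256 = 22 → 16.
Outer input = (K'⊕opad) ∥ inner = 3c 98 6d 81 ∥ 16.
Outer hash (tag): sum = 60+152+109+129+22 = 472; mod 256 = 216 → d8.

d8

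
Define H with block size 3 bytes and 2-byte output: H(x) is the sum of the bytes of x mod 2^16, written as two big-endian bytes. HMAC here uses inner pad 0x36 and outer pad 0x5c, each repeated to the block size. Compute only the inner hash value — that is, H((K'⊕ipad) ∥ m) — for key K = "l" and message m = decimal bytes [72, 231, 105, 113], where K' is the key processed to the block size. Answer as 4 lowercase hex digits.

Key "l" = 6c is 1 byte ≤ B = 3; zero-pad to 3 bytes: K' = 6c 00 00.
K' ⊕ ipad = 5a 36 36.
Inner input = 5a 36 36 ∥ 48 e7 69 71.
Inner hash: sum = 90+54+54+72+231+105+113 = 719 → 02 cf.

02cf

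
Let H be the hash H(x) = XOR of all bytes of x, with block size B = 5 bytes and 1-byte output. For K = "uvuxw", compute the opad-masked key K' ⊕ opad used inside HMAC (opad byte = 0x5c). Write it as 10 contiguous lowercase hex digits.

Key "uvuxw" = 75 76 75 78 77 is exactly B = 5 bytes: K' = 75 76 75 78 77.
XOR each byte with 0x5c: 75⊕5c=29, 76⊕5c=2a, 75⊕5c=29, 78⊕5c=24, 77⊕5c=2b.

292a29242b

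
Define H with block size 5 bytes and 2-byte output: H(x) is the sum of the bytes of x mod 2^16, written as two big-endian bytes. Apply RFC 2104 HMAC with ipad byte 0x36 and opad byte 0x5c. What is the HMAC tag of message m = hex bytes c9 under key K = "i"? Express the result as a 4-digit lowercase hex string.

Key "i" = 69 is 1 byte ≤ B = 5; zero-pad to 5 bytes: K' = 69 00 00 00 00.
K' ⊕ ipad = 5f 36 36 36 36.  K' ⊕ opad = 35 5c 5c 5c 5c.
Inner input = (K'⊕ipad) ∥ m = 5f 36 36 36 36 ∥ c9.
Inner hash: sum = 95+54+54+54+54+201 = 512 → 02 00.
Outer input = (K'⊕opad) ∥ inner = 35 5c 5c 5c 5c ∥ 02 00.
Outer hash (tag): sum = 53+92+92+92+92+2+0 = 423 → 01 a7.

01a7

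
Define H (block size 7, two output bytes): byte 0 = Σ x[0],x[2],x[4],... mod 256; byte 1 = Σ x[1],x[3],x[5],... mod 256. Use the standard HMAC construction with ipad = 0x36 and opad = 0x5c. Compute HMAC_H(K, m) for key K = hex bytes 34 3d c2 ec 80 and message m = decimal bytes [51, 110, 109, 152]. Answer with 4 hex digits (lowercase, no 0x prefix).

f955

Key hex bytes 34 3d c2 ec 80 is 5 bytes ≤ B = 7; zero-pad to 7 bytes: K' = 34 3d c2 ec 80 00 00.
K' ⊕ ipad = 02 0b f4 da b6 36 36.  K' ⊕ opad = 68 61 9e b0 dc 5c 5c.
Inner input = (K'⊕ipad) ∥ m = 02 0b f4 da b6 36 36 ∥ 33 6e 6d 98.
Inner hash: even-index sum = 744 mod 256 = 232; odd-index sum = 443 mod 256 = 187 → e8 bb.
Outer input = (K'⊕opad) ∥ inner = 68 61 9e b0 dc 5c 5c ∥ e8 bb.
Outer hash (tag): even-index sum = 761 mod 256 = 249; odd-index sum = 597 mod 256 = 85 → f9 55.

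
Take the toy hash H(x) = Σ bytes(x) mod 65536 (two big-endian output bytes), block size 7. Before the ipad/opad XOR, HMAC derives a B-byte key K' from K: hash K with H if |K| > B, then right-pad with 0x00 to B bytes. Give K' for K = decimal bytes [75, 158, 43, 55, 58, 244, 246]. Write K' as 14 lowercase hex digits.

Key decimal bytes [75, 158, 43, 55, 58, 244, 246] = 4b 9e 2b 37 3a f4 f6 is exactly B = 7 bytes: K' = 4b 9e 2b 37 3a f4 f6.

4b9e2b373af4f6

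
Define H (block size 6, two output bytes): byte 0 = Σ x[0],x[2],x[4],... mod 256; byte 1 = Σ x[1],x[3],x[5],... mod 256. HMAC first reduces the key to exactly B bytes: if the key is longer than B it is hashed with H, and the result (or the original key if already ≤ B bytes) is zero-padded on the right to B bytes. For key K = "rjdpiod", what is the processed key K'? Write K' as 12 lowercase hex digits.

|K| = 7 > B = 6, so first hash the key.
H(K): even-index sum = 419 mod 256 = 163; odd-index sum = 329 mod 256 = 73 → a3 49.
Zero-pad H(K) = a3 49 to 6 bytes: K' = a3 49 00 00 00 00.

a34900000000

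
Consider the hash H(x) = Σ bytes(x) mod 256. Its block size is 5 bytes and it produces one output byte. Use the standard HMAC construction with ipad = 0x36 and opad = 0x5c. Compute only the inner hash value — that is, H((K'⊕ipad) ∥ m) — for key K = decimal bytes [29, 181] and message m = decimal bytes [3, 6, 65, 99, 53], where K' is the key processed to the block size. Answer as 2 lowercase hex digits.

Key decimal bytes [29, 181] = 1d b5 is 2 bytes ≤ B = 5; zero-pad to 5 bytes: K' = 1d b5 00 00 00.
K' ⊕ ipad = 2b 83 36 36 36.
Inner input = 2b 83 36 36 36 ∥ 03 06 41 63 35.
Inner hash: sum = 43+131+54+54+54+3+6+65+99+53 = 562; mod 256 = 50 → 32.

32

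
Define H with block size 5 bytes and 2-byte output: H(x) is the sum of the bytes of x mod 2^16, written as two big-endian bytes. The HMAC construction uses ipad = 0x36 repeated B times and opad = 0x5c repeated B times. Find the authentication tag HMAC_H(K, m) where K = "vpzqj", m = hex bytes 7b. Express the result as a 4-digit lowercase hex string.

Key "vpzqj" = 76 70 7a 71 6a is exactly B = 5 bytes: K' = 76 70 7a 71 6a.
K' ⊕ ipad = 40 46 4c 47 5c.  K' ⊕ opad = 2a 2c 26 2d 36.
Inner input = (K'⊕ipad) ∥ m = 40 46 4c 47 5c ∥ 7b.
Inner hash: sum = 64+70+76+71+92+123 = 496 → 01 f0.
Outer input = (K'⊕opad) ∥ inner = 2a 2c 26 2d 36 ∥ 01 f0.
Outer hash (tag): sum = 42+44+38+45+54+1+240 = 464 → 01 d0.

01d0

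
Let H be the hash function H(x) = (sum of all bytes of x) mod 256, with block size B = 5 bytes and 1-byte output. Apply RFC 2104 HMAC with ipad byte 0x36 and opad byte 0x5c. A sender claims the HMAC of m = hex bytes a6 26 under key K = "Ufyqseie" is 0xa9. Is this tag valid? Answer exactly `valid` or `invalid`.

Key "Ufyqseie" = 55 66 79 71 73 65 69 65 is 8 bytes > B = 5, so hash it first: H(key) = 4b, then zero-pad to 5 bytes: K' = 4b 00 00 00 00.
K' ⊕ ipad = 7d 36 36 36 36; K' ⊕ opad = 17 5c 5c 5c 5c.
Inner hash: sum = 125+54+54+54+54+166+38 = 545; mod 256 = 33 → 21.
Outer hash (recomputed tag): sum = 23+92+92+92+92+33 = 424; mod 256 = 168 → a8.
Recomputed tag = a8; claimed = a9 → mismatch.

invalid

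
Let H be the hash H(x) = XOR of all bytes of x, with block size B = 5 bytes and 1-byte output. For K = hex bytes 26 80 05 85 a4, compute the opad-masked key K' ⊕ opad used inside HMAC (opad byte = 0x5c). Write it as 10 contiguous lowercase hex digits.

7adc59d9f8

Key hex bytes 26 80 05 85 a4 is exactly B = 5 bytes: K' = 26 80 05 85 a4.
XOR each byte with 0x5c: 26⊕5c=7a, 80⊕5c=dc, 05⊕5c=59, 85⊕5c=d9, a4⊕5c=f8.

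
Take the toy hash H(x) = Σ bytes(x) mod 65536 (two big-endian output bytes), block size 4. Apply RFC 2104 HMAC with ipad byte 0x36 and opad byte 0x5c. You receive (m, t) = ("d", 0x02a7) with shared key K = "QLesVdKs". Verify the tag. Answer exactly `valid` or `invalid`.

valid

Key "QLesVdKs" = 51 4c 65 73 56 64 4b 73 is 8 bytes > B = 4, so hash it first: H(key) = 02 ed, then zero-pad to 4 bytes: K' = 02 ed 00 00.
K' ⊕ ipad = 34 db 36 36; K' ⊕ opad = 5e b1 5c 5c.
Inner hash: sum = 52+219+54+54+100 = 479 → 01 df.
Outer hash (recomputed tag): sum = 94+177+92+92+1+223 = 679 → 02 a7.
Recomputed tag = 02a7; claimed = 02a7 → match.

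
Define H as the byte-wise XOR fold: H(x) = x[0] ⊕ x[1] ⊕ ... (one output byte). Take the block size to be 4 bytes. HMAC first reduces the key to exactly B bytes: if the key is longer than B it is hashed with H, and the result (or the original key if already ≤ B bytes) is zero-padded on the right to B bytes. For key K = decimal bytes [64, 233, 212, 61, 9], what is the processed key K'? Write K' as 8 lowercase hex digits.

49000000

|K| = 5 > B = 4, so first hash the key.
H(K): XOR 40⊕e9⊕d4⊕3d⊕09 = 49.
Zero-pad H(K) = 49 to 4 bytes: K' = 49 00 00 00.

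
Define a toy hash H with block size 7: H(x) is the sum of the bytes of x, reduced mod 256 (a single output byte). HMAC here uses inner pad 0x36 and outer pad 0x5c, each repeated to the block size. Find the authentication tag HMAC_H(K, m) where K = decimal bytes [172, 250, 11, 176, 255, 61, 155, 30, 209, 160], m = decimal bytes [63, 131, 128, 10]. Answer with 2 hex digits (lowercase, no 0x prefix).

Key decimal bytes [172, 250, 11, 176, 255, 61, 155, 30, 209, 160] = ac fa 0b b0 ff 3d 9b 1e d1 a0 is 10 bytes > B = 7, so hash it first: H(key) = c7, then zero-pad to 7 bytes: K' = c7 00 00 00 00 00 00.
K' ⊕ ipad = f1 36 36 36 36 36 36.  K' ⊕ opad = 9b 5c 5c 5c 5c 5c 5c.
Inner input = (K'⊕ipad) ∥ m = f1 36 36 36 36 36 36 ∥ 3f 83 80 0a.
Inner hash: sum = 241+54+54+54+54+54+54+63+131+128+10 = 897; mod 256 = 129 → 81.
Outer input = (K'⊕opad) ∥ inner = 9b 5c 5c 5c 5c 5c 5c ∥ 81.
Outer hash (tag): sum = 155+92+92+92+92+92+92+129 = 836; mod 256 = 68 → 44.

44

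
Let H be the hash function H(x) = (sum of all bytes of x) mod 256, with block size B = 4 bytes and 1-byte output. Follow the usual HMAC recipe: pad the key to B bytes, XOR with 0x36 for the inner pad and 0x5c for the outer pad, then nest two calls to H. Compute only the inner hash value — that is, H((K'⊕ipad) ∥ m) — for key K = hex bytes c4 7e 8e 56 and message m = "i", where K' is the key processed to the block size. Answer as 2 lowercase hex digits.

Key hex bytes c4 7e 8e 56 is exactly B = 4 bytes: K' = c4 7e 8e 56.
K' ⊕ ipad = f2 48 b8 60.
Inner input = f2 48 b8 60 ∥ 69.
Inner hash: sum = 242+72+184+96+105 = 699; mod 256 = 187 → bb.

bb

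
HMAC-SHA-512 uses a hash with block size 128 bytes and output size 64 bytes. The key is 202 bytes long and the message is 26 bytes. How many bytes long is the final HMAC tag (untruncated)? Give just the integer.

64

The tag is one SHA-512 digest: 64 bytes.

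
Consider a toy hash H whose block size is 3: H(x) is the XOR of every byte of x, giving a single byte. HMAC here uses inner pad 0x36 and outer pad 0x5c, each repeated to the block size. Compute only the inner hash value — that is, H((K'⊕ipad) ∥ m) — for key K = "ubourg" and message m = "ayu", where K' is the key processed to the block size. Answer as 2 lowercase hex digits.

Key "ubourg" = 75 62 6f 75 72 67 is 6 bytes > B = 3, so hash it first: H(key) = 18, then zero-pad to 3 bytes: K' = 18 00 00.
K' ⊕ ipad = 2e 36 36.
Inner input = 2e 36 36 ∥ 61 79 75.
Inner hash: XOR 2e⊕36⊕36⊕61⊕79⊕75 = 43.

43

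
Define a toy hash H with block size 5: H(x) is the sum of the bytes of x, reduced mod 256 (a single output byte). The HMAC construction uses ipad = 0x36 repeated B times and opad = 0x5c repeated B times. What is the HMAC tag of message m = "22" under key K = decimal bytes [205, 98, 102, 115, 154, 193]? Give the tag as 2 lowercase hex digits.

40

Key decimal bytes [205, 98, 102, 115, 154, 193] = cd 62 66 73 9a c1 is 6 bytes > B = 5, so hash it first: H(key) = 63, then zero-pad to 5 bytes: K' = 63 00 00 00 00.
K' ⊕ ipad = 55 36 36 36 36.  K' ⊕ opad = 3f 5c 5c 5c 5c.
Inner input = (K'⊕ipad) ∥ m = 55 36 36 36 36 ∥ 32 32.
Inner hash: sum = 85+54+54+54+54+50+50 = 401; mod 256 = 145 → 91.
Outer input = (K'⊕opad) ∥ inner = 3f 5c 5c 5c 5c ∥ 91.
Outer hash (tag): sum = 63+92+92+92+92+145 = 576; mod 256 = 64 → 40.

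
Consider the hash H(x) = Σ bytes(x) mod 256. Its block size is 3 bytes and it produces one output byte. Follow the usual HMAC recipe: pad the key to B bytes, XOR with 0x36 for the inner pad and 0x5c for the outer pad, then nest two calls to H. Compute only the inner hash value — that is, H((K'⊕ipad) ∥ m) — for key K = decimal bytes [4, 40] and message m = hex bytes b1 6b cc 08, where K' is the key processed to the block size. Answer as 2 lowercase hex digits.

76

Key decimal bytes [4, 40] = 04 28 is 2 bytes ≤ B = 3; zero-pad to 3 bytes: K' = 04 28 00.
K' ⊕ ipad = 32 1e 36.
Inner input = 32 1e 36 ∥ b1 6b cc 08.
Inner hash: sum = 50+30+54+177+107+204+8 = 630; mod 256 = 118 → 76.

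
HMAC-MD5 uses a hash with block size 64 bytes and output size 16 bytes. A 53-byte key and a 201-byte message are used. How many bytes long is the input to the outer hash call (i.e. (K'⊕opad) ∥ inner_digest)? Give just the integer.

80

Key is 53 ≤ 64 bytes, zero-padded: |K'| = 64.
Outer input = (K'⊕opad) ∥ H(inner) → 64 + 16 = 80 bytes.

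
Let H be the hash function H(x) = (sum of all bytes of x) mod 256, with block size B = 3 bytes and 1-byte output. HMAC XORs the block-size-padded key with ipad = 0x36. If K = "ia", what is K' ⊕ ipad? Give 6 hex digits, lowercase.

5f5736

Key "ia" = 69 61 is 2 bytes ≤ B = 3; zero-pad to 3 bytes: K' = 69 61 00.
XOR each byte with 0x36: 69⊕36=5f, 61⊕36=57, 00⊕36=36.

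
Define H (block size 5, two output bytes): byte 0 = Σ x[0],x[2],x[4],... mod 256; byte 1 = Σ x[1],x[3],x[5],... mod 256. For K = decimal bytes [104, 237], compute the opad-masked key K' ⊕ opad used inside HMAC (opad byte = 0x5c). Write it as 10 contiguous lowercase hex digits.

34b15c5c5c

Key decimal bytes [104, 237] = 68 ed is 2 bytes ≤ B = 5; zero-pad to 5 bytes: K' = 68 ed 00 00 00.
XOR each byte with 0x5c: 68⊕5c=34, ed⊕5c=b1, 00⊕5c=5c, 00⊕5c=5c, 00⊕5c=5c.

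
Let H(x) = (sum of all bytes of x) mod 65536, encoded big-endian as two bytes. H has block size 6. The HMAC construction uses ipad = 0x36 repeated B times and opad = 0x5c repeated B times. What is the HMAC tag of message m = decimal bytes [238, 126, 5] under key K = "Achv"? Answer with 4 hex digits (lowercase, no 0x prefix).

Key "Achv" = 41 63 68 76 is 4 bytes ≤ B = 6; zero-pad to 6 bytes: K' = 41 63 68 76 00 00.
K' ⊕ ipad = 77 55 5e 40 36 36.  K' ⊕ opad = 1d 3f 34 2a 5c 5c.
Inner input = (K'⊕ipad) ∥ m = 77 55 5e 40 36 36 ∥ ee 7e 05.
Inner hash: sum = 119+85+94+64+54+54+238+126+5 = 839 → 03 47.
Outer input = (K'⊕opad) ∥ inner = 1d 3f 34 2a 5c 5c ∥ 03 47.
Outer hash (tag): sum = 29+63+52+42+92+92+3+71 = 444 → 01 bc.

01bc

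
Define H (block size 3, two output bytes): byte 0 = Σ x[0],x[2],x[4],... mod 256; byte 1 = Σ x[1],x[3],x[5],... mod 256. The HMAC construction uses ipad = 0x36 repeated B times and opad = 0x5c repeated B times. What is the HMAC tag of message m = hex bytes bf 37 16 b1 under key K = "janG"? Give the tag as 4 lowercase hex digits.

5300

Key "janG" = 6a 61 6e 47 is 4 bytes > B = 3, so hash it first: H(key) = d8 a8, then zero-pad to 3 bytes: K' = d8 a8 00.
K' ⊕ ipad = ee 9e 36.  K' ⊕ opad = 84 f4 5c.
Inner input = (K'⊕ipad) ∥ m = ee 9e 36 ∥ bf 37 16 b1.
Inner hash: even-index sum = 524 mod 256 = 12; odd-index sum = 371 mod 256 = 115 → 0c 73.
Outer input = (K'⊕opad) ∥ inner = 84 f4 5c ∥ 0c 73.
Outer hash (tag): even-index sum = 339 mod 256 = 83; odd-index sum = 256 mod 256 = 0 → 53 00.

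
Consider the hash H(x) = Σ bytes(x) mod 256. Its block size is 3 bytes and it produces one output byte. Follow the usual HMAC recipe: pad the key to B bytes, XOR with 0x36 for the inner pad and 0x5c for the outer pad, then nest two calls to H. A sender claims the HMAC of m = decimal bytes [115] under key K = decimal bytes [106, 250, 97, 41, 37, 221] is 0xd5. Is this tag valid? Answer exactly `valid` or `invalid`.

Key decimal bytes [106, 250, 97, 41, 37, 221] = 6a fa 61 29 25 dd is 6 bytes > B = 3, so hash it first: H(key) = f0, then zero-pad to 3 bytes: K' = f0 00 00.
K' ⊕ ipad = c6 36 36; K' ⊕ opad = ac 5c 5c.
Inner hash: sum = 198+54+54+115 = 421; mod 256 = 165 → a5.
Outer hash (recomputed tag): sum = 172+92+92+165 = 521; mod 256 = 9 → 09.
Recomputed tag = 09; claimed = d5 → mismatch.

invalid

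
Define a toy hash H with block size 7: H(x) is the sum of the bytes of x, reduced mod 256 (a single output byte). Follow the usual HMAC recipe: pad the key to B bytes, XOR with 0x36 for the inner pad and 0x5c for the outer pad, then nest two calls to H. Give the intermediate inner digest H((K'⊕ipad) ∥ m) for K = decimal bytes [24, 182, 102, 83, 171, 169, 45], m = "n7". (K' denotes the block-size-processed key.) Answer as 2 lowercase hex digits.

5f

Key decimal bytes [24, 182, 102, 83, 171, 169, 45] = 18 b6 66 53 ab a9 2d is exactly B = 7 bytes: K' = 18 b6 66 53 ab a9 2d.
K' ⊕ ipad = 2e 80 50 65 9d 9f 1b.
Inner input = 2e 80 50 65 9d 9f 1b ∥ 6e 37.
Inner hash: sum = 46+128+80+101+157+159+27+110+55 = 863; mod 256 = 95 → 5f.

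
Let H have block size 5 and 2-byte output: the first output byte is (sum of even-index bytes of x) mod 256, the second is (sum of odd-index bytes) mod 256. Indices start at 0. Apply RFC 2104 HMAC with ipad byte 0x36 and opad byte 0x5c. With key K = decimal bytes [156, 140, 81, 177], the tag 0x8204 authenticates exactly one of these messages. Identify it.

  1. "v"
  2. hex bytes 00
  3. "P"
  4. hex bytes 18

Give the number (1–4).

Key decimal bytes [156, 140, 81, 177] = 9c 8c 51 b1 is 4 bytes ≤ B = 5; zero-pad to 5 bytes: K' = 9c 8c 51 b1 00.
K' ⊕ ipad = aa ba 67 87 36; K' ⊕ opad = c0 d0 0d ed 5c.
m1: inner = H(aa ba 67 87 36 76) = 47 b7; tag = H(c0 d0 0d ed 5c 47 b7) = e004
m2: inner = H(aa ba 67 87 36 00) = 47 41; tag = H(c0 d0 0d ed 5c 47 41) = 6a04
m3: inner = H(aa ba 67 87 36 50) = 47 91; tag = H(c0 d0 0d ed 5c 47 91) = ba04
m4: inner = H(aa ba 67 87 36 18) = 47 59; tag = H(c0 d0 0d ed 5c 47 59) = 8204 ← matches

4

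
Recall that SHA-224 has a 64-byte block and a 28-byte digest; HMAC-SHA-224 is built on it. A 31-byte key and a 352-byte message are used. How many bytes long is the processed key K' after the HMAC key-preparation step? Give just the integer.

64

Key is 31 ≤ 64 bytes, zero-padded: |K'| = 64.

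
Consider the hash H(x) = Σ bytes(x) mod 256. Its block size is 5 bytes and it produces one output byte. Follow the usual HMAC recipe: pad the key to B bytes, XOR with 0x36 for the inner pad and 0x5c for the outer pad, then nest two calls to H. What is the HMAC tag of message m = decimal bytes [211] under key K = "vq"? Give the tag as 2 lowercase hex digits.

Key "vq" = 76 71 is 2 bytes ≤ B = 5; zero-pad to 5 bytes: K' = 76 71 00 00 00.
K' ⊕ ipad = 40 47 36 36 36.  K' ⊕ opad = 2a 2d 5c 5c 5c.
Inner input = (K'⊕ipad) ∥ m = 40 47 36 36 36 ∥ d3.
Inner hash: sum = 64+71+54+54+54+211 = 508; mod 256 = 252 → fc.
Outer input = (K'⊕opad) ∥ inner = 2a 2d 5c 5c 5c ∥ fc.
Outer hash (tag): sum = 42+45+92+92+92+252 = 615; mod 256 = 103 → 67.

67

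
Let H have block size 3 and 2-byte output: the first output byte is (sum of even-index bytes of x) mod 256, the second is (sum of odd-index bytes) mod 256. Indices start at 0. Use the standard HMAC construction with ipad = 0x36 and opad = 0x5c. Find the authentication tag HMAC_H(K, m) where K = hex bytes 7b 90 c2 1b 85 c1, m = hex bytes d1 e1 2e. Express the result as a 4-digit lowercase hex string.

533b

Key hex bytes 7b 90 c2 1b 85 c1 is 6 bytes > B = 3, so hash it first: H(key) = c2 6c, then zero-pad to 3 bytes: K' = c2 6c 00.
K' ⊕ ipad = f4 5a 36.  K' ⊕ opad = 9e 30 5c.
Inner input = (K'⊕ipad) ∥ m = f4 5a 36 ∥ d1 e1 2e.
Inner hash: even-index sum = 523 mod 256 = 11; odd-index sum = 345 mod 256 = 89 → 0b 59.
Outer input = (K'⊕opad) ∥ inner = 9e 30 5c ∥ 0b 59.
Outer hash (tag): even-index sum = 339 mod 256 = 83; odd-index sum = 59 mod 256 = 59 → 53 3b.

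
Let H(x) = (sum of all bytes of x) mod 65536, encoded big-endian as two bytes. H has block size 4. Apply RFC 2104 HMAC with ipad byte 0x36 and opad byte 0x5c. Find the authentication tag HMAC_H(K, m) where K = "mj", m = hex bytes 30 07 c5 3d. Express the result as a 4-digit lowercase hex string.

017d

Key "mj" = 6d 6a is 2 bytes ≤ B = 4; zero-pad to 4 bytes: K' = 6d 6a 00 00.
K' ⊕ ipad = 5b 5c 36 36.  K' ⊕ opad = 31 36 5c 5c.
Inner input = (K'⊕ipad) ∥ m = 5b 5c 36 36 ∥ 30 07 c5 3d.
Inner hash: sum = 91+92+54+54+48+7+197+61 = 604 → 02 5c.
Outer input = (K'⊕opad) ∥ inner = 31 36 5c 5c ∥ 02 5c.
Outer hash (tag): sum = 49+54+92+92+2+92 = 381 → 01 7d.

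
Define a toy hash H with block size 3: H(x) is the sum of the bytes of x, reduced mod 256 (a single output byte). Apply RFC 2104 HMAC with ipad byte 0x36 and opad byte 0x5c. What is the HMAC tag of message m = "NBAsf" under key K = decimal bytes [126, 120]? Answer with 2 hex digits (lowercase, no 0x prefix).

18

Key decimal bytes [126, 120] = 7e 78 is 2 bytes ≤ B = 3; zero-pad to 3 bytes: K' = 7e 78 00.
K' ⊕ ipad = 48 4e 36.  K' ⊕ opad = 22 24 5c.
Inner input = (K'⊕ipad) ∥ m = 48 4e 36 ∥ 4e 42 41 73 66.
Inner hash: sum = 72+78+54+78+66+65+115+102 = 630; mod 256 = 118 → 76.
Outer input = (K'⊕opad) ∥ inner = 22 24 5c ∥ 76.
Outer hash (tag): sum = 34+36+92+118 = 280; mod 256 = 24 → 18.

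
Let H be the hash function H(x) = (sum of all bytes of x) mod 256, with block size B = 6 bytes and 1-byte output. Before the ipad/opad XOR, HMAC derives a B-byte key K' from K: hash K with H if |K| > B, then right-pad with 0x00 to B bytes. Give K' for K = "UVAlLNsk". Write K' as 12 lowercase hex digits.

|K| = 8 > B = 6, so first hash the key.
H(K): sum = 85+86+65+108+76+78+115+107 = 720; mod 256 = 208 → d0.
Zero-pad H(K) = d0 to 6 bytes: K' = d0 00 00 00 00 00.

d00000000000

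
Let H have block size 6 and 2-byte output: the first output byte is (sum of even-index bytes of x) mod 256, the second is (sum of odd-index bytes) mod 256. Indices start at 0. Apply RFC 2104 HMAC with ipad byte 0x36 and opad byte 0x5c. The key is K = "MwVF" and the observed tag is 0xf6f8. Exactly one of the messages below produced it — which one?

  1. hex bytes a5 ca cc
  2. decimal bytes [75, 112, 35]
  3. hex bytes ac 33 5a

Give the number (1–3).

2

Key "MwVF" = 4d 77 56 46 is 4 bytes ≤ B = 6; zero-pad to 6 bytes: K' = 4d 77 56 46 00 00.
K' ⊕ ipad = 7b 41 60 70 36 36; K' ⊕ opad = 11 2b 0a 1a 5c 5c.
m1: inner = H(7b 41 60 70 36 36 a5 ca cc) = 82 b1; tag = H(11 2b 0a 1a 5c 5c 82 b1) = f952
m2: inner = H(7b 41 60 70 36 36 4b 70 23) = 7f 57; tag = H(11 2b 0a 1a 5c 5c 7f 57) = f6f8 ← matches
m3: inner = H(7b 41 60 70 36 36 ac 33 5a) = 17 1a; tag = H(11 2b 0a 1a 5c 5c 17 1a) = 8ebb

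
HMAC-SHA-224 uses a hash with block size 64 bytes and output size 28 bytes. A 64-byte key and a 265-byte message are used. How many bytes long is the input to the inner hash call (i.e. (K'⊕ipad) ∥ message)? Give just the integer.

329

Key is 64 ≤ 64 bytes, zero-padded: |K'| = 64.
Inner input = (K'⊕ipad) ∥ m → 64 + 265 = 329 bytes.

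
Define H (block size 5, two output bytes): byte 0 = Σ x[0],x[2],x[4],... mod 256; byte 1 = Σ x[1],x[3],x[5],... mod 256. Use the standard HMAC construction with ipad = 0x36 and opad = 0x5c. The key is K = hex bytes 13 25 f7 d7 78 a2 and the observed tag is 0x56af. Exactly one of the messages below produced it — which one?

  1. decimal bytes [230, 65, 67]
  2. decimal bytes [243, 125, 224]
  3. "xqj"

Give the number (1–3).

Key hex bytes 13 25 f7 d7 78 a2 is 6 bytes > B = 5, so hash it first: H(key) = 82 9e, then zero-pad to 5 bytes: K' = 82 9e 00 00 00.
K' ⊕ ipad = b4 a8 36 36 36; K' ⊕ opad = de c2 5c 5c 5c.
m1: inner = H(b4 a8 36 36 36 e6 41 43) = 61 07; tag = H(de c2 5c 5c 5c 61 07) = 9d7f
m2: inner = H(b4 a8 36 36 36 f3 7d e0) = 9d b1; tag = H(de c2 5c 5c 5c 9d b1) = 47bb
m3: inner = H(b4 a8 36 36 36 78 71 6a) = 91 c0; tag = H(de c2 5c 5c 5c 91 c0) = 56af ← matches

3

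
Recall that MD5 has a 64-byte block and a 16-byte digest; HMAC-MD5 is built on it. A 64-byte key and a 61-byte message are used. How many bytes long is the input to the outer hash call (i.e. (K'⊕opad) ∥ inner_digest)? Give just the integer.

Key is 64 ≤ 64 bytes, zero-padded: |K'| = 64.
Outer input = (K'⊕opad) ∥ H(inner) → 64 + 16 = 80 bytes.

80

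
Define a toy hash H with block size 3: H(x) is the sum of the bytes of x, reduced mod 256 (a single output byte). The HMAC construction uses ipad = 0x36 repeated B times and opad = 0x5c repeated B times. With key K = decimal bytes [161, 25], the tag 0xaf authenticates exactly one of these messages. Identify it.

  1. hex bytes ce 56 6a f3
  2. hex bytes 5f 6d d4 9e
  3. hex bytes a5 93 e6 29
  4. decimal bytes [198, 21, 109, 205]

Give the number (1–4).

Key decimal bytes [161, 25] = a1 19 is 2 bytes ≤ B = 3; zero-pad to 3 bytes: K' = a1 19 00.
K' ⊕ ipad = 97 2f 36; K' ⊕ opad = fd 45 5c.
m1: inner = H(97 2f 36 ce 56 6a f3) = 7d; tag = H(fd 45 5c 7d) = 1b
m2: inner = H(97 2f 36 5f 6d d4 9e) = 3a; tag = H(fd 45 5c 3a) = d8
m3: inner = H(97 2f 36 a5 93 e6 29) = 43; tag = H(fd 45 5c 43) = e1
m4: inner = H(97 2f 36 c6 15 6d cd) = 11; tag = H(fd 45 5c 11) = af ← matches

4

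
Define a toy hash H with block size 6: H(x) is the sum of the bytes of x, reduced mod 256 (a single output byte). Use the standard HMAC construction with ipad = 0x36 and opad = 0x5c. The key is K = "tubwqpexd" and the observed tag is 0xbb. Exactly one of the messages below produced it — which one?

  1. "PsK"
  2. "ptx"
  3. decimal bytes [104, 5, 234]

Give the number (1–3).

Key "tubwqpexd" = 74 75 62 77 71 70 65 78 64 is 9 bytes > B = 6, so hash it first: H(key) = e4, then zero-pad to 6 bytes: K' = e4 00 00 00 00 00.
K' ⊕ ipad = d2 36 36 36 36 36; K' ⊕ opad = b8 5c 5c 5c 5c 5c.
m1: inner = H(d2 36 36 36 36 36 50 73 4b) = ee; tag = H(b8 5c 5c 5c 5c 5c ee) = 72
m2: inner = H(d2 36 36 36 36 36 70 74 78) = 3c; tag = H(b8 5c 5c 5c 5c 5c 3c) = c0
m3: inner = H(d2 36 36 36 36 36 68 05 ea) = 37; tag = H(b8 5c 5c 5c 5c 5c 37) = bb ← matches

3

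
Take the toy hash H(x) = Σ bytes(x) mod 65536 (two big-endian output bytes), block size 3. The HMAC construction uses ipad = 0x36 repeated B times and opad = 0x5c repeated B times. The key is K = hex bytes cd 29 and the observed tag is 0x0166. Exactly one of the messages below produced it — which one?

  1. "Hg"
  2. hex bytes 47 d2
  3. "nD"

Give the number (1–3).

3

Key hex bytes cd 29 is 2 bytes ≤ B = 3; zero-pad to 3 bytes: K' = cd 29 00.
K' ⊕ ipad = fb 1f 36; K' ⊕ opad = 91 75 5c.
m1: inner = H(fb 1f 36 48 67) = 01 ff; tag = H(91 75 5c 01 ff) = 0262
m2: inner = H(fb 1f 36 47 d2) = 02 69; tag = H(91 75 5c 02 69) = 01cd
m3: inner = H(fb 1f 36 6e 44) = 02 02; tag = H(91 75 5c 02 02) = 0166 ← matches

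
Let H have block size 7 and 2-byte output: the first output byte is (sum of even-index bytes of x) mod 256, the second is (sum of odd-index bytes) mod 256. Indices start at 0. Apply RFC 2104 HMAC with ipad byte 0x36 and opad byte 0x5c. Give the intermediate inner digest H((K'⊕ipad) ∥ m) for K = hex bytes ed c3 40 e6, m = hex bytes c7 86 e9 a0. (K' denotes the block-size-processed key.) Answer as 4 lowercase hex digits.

Key hex bytes ed c3 40 e6 is 4 bytes ≤ B = 7; zero-pad to 7 bytes: K' = ed c3 40 e6 00 00 00.
K' ⊕ ipad = db f5 76 d0 36 36 36.
Inner input = db f5 76 d0 36 36 36 ∥ c7 86 e9 a0.
Inner hash: even-index sum = 739 mod 256 = 227; odd-index sum = 939 mod 256 = 171 → e3 ab.

e3ab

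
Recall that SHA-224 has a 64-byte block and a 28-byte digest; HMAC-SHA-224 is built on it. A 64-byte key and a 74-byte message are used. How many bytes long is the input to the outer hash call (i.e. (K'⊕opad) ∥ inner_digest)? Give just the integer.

92

Key is 64 ≤ 64 bytes, zero-padded: |K'| = 64.
Outer input = (K'⊕opad) ∥ H(inner) → 64 + 28 = 92 bytes.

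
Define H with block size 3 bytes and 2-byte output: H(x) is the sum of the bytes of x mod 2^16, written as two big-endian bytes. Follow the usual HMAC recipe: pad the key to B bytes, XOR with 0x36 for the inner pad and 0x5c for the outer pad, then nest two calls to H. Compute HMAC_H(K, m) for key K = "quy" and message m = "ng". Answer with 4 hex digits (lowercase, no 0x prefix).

012a

Key "quy" = 71 75 79 is exactly B = 3 bytes: K' = 71 75 79.
K' ⊕ ipad = 47 43 4f.  K' ⊕ opad = 2d 29 25.
Inner input = (K'⊕ipad) ∥ m = 47 43 4f ∥ 6e 67.
Inner hash: sum = 71+67+79+110+103 = 430 → 01 ae.
Outer input = (K'⊕opad) ∥ inner = 2d 29 25 ∥ 01 ae.
Outer hash (tag): sum = 45+41+37+1+174 = 298 → 01 2a.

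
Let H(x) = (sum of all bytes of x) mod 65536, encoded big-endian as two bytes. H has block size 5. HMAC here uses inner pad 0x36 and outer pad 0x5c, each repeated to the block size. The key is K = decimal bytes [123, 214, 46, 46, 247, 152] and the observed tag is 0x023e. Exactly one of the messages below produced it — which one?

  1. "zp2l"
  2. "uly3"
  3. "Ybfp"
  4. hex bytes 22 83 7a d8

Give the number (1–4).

Key decimal bytes [123, 214, 46, 46, 247, 152] = 7b d6 2e 2e f7 98 is 6 bytes > B = 5, so hash it first: H(key) = 03 3c, then zero-pad to 5 bytes: K' = 03 3c 00 00 00.
K' ⊕ ipad = 35 0a 36 36 36; K' ⊕ opad = 5f 60 5c 5c 5c.
m1: inner = H(35 0a 36 36 36 7a 70 32 6c) = 02 69; tag = H(5f 60 5c 5c 5c 02 69) = 023e ← matches
m2: inner = H(35 0a 36 36 36 75 6c 79 33) = 02 6e; tag = H(5f 60 5c 5c 5c 02 6e) = 0243
m3: inner = H(35 0a 36 36 36 59 62 66 70) = 02 72; tag = H(5f 60 5c 5c 5c 02 72) = 0247
m4: inner = H(35 0a 36 36 36 22 83 7a d8) = 02 d8; tag = H(5f 60 5c 5c 5c 02 d8) = 02ad

1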